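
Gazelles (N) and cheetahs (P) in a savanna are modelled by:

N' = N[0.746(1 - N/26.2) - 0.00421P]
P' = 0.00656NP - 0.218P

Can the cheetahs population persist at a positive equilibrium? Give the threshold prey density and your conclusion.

The predator equation gives dP/dt > 0 only when N > 0.218/0.00656 = 33.2.
Without the predator, N → K = 26.2. Since 26.2 < 33.2, the predator cannot invade.

Threshold N = 33.2; K < 33.2, so no, the predator goes extinct.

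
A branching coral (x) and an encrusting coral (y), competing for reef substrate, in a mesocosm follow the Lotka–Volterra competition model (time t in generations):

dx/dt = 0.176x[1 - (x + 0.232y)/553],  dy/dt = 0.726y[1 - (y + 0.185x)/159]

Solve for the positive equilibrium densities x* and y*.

Setting both brackets to zero gives the nullclines x + 0.232y = 553 and 0.185x + y = 159.
Substituting y = 159 - 0.185x into the first: x(1 - 0.232·0.185) = 553 - 0.232·159.
So x* = 516/0.957 = 539, and then y* = 159 - 0.185·539 = 59.2.

x* ≈ 539, y* ≈ 59.2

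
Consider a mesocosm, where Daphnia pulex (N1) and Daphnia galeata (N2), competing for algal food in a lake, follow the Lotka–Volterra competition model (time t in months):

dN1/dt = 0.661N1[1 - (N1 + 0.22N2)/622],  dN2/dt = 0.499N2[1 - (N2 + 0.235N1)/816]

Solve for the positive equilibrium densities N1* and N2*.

Setting both brackets to zero gives the nullclines N1 + 0.22N2 = 622 and 0.235N1 + N2 = 816.
Substituting N2 = 816 - 0.235N1 into the first: N1(1 - 0.22·0.235) = 622 - 0.22·816.
So N1* = 442/0.948 = 467, and then N2* = 816 - 0.235·467 = 706.

N1* ≈ 467, N2* ≈ 706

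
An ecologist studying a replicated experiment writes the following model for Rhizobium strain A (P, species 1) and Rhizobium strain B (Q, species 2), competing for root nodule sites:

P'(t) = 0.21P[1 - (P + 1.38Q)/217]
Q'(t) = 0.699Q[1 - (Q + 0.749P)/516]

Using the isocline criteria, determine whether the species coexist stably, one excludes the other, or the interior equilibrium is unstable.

Compare the nullcline intercepts: K1/α12 = 217/1.38 = 157 < K2 = 516; K2/α21 = 516/0.749 = 689 > K1 = 217.
Since the inequalities point opposite ways, species 2 can invade but species 1 cannot.

species 2 excludes species 1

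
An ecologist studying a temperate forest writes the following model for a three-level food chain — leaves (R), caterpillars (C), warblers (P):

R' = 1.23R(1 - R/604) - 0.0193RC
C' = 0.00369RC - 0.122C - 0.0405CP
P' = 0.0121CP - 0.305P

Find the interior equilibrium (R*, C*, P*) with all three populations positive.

From dP/dt = 0: 0.0121C* = 0.305, so C* = 25.2.
From dR/dt = 0: 1.23(1 - R*/604) = 0.0193·25.2, giving R* = 604·(1 - 0.396) = 365.
From dC/dt = 0: 0.00369·365 - 0.122 = 0.0405P*, so P* = 1.23/0.0405 = 30.3.

R* ≈ 365, C* ≈ 25.2, P* ≈ 30.3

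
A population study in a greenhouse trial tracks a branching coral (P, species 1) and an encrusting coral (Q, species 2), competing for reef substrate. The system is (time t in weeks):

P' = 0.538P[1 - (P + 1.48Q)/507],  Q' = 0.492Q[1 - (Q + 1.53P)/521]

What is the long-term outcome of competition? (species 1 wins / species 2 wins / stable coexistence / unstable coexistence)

Compare the nullcline intercepts: K1/α12 = 507/1.48 = 343 < K2 = 521; K2/α21 = 521/1.53 = 341 < K1 = 507.
Since both are reversed, neither can invade when rare; the interior point is a saddle.

unstable coexistence (outcome depends on initial conditions)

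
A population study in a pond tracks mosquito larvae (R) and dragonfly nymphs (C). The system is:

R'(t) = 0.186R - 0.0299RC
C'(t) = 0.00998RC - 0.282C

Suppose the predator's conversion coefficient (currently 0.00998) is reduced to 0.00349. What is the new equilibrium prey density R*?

R* ≈ 80.8

At the interior fixed point, setting dC/dt = 0 with C > 0 fixes R* = (predator death rate)/(RC coefficient) — independent of the other coefficients.
With the change, R* = 0.282/0.00349 = 80.8; it rises from 28.3.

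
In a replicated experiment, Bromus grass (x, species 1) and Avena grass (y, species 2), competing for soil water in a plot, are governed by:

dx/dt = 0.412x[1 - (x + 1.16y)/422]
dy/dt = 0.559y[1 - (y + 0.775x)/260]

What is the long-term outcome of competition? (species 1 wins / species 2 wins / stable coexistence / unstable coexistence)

Compare the nullcline intercepts: K1/α12 = 422/1.16 = 364 > K2 = 260; K2/α21 = 260/0.775 = 335 < K1 = 422.
Since the inequalities point opposite ways, species 1 can invade but species 2 cannot.

species 1 excludes species 2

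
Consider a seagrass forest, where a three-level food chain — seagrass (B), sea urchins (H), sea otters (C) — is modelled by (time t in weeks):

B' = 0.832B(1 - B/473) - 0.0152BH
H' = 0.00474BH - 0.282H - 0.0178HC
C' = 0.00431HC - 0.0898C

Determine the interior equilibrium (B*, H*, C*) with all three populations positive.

B* ≈ 293, H* ≈ 20.8, C* ≈ 62.2

From dC/dt = 0: 0.00431H* = 0.0898, so H* = 20.8.
From dB/dt = 0: 0.832(1 - B*/473) = 0.0152·20.8, giving B* = 473·(1 - 0.381) = 293.
From dH/dt = 0: 0.00474·293 - 0.282 = 0.0178C*, so C* = 1.11/0.0178 = 62.2.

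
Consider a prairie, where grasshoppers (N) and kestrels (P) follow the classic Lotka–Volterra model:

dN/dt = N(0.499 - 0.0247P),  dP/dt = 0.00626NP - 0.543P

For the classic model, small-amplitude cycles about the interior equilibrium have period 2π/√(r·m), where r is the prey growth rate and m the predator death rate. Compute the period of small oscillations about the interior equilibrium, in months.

T ≈ 12.1 months

Here r = 0.499 and m = 0.543, so r·m = 0.271.
ω = √0.271 = 0.521 per month, hence T = 2π/ω ≈ 12.1 months.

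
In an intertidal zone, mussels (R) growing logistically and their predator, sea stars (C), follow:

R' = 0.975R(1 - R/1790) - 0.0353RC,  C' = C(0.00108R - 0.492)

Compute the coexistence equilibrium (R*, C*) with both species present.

R* ≈ 456, C* ≈ 20.6

From dC/dt = 0 with C > 0: 0.00108R* = 0.492, so R* = 456.
Substitute into dR/dt = 0: 0.975(1 - 456/1790) = 0.0353C*.
The bracket is 0.745, giving C* = 0.727/0.0353 = 20.6.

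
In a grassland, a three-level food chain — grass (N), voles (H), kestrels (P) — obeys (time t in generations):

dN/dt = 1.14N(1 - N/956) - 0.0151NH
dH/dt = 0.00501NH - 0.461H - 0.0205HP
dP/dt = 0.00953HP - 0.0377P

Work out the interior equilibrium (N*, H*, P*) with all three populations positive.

From dP/dt = 0: 0.00953H* = 0.0377, so H* = 3.96.
From dN/dt = 0: 1.14(1 - N*/956) = 0.0151·3.96, giving N* = 956·(1 - 0.0524) = 906.
From dH/dt = 0: 0.00501·906 - 0.461 = 0.0205P*, so P* = 4.08/0.0205 = 199.

N* ≈ 906, H* ≈ 3.96, P* ≈ 199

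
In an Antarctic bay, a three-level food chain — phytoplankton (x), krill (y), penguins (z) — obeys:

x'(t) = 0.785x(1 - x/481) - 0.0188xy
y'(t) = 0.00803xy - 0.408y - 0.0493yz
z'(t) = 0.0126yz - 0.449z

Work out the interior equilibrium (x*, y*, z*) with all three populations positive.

x* ≈ 70.5, y* ≈ 35.6, z* ≈ 3.21

From dz/dt = 0: 0.0126y* = 0.449, so y* = 35.6.
From dx/dt = 0: 0.785(1 - x*/481) = 0.0188·35.6, giving x* = 481·(1 - 0.853) = 70.5.
From dy/dt = 0: 0.00803·70.5 - 0.408 = 0.0493z*, so z* = 0.158/0.0493 = 3.21.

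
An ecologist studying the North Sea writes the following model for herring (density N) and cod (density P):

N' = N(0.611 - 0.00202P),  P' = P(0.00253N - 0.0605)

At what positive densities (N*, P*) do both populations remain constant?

N* ≈ 23.9, P* ≈ 302

Set dP/dt = 0 with P > 0: 0.00253N - 0.0605 = 0, so N* = 0.0605/0.00253 = 23.9.
Set dN/dt = 0 with N > 0: 0.611 - 0.00202P = 0, so P* = 0.611/0.00202 = 302.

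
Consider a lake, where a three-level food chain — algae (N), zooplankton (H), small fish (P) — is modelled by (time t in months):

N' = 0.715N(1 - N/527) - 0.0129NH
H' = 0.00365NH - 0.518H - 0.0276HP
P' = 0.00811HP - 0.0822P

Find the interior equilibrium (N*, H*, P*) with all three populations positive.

From dP/dt = 0: 0.00811H* = 0.0822, so H* = 10.1.
From dN/dt = 0: 0.715(1 - N*/527) = 0.0129·10.1, giving N* = 527·(1 - 0.183) = 431.
From dH/dt = 0: 0.00365·431 - 0.518 = 0.0276P*, so P* = 1.05/0.0276 = 38.2.

N* ≈ 431, H* ≈ 10.1, P* ≈ 38.2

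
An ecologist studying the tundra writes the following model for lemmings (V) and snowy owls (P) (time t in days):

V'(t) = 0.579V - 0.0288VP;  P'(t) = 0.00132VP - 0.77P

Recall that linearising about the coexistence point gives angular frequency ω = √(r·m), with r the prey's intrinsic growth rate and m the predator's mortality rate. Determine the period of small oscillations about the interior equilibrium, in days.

T ≈ 9.41 days

Here r = 0.579 and m = 0.77, so r·m = 0.446.
ω = √0.446 = 0.668 per day, hence T = 2π/ω ≈ 9.41 days.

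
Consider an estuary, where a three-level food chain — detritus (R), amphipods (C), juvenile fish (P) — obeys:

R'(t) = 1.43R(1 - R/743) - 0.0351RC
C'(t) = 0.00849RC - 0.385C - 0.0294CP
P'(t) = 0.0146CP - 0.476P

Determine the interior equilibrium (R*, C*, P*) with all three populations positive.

R* ≈ 148, C* ≈ 32.6, P* ≈ 29.8

From dP/dt = 0: 0.0146C* = 0.476, so C* = 32.6.
From dR/dt = 0: 1.43(1 - R*/743) = 0.0351·32.6, giving R* = 743·(1 - 0.8) = 148.
From dC/dt = 0: 0.00849·148 - 0.385 = 0.0294P*, so P* = 0.875/0.0294 = 29.8.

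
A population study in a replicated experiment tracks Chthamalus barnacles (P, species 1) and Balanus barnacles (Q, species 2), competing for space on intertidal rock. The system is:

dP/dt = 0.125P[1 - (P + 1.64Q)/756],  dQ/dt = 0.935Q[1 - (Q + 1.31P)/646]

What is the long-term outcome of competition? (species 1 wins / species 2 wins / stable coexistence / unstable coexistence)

Compare the nullcline intercepts: K1/α12 = 756/1.64 = 461 < K2 = 646; K2/α21 = 646/1.31 = 493 < K1 = 756.
Since both are reversed, neither can invade when rare; the interior point is a saddle.

unstable coexistence (outcome depends on initial conditions)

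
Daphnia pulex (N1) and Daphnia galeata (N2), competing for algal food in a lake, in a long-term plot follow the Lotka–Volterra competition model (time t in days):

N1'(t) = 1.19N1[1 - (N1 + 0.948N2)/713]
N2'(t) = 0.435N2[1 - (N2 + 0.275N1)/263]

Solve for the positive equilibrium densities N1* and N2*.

Setting both brackets to zero gives the nullclines N1 + 0.948N2 = 713 and 0.275N1 + N2 = 263.
Substituting N2 = 263 - 0.275N1 into the first: N1(1 - 0.948·0.275) = 713 - 0.948·263.
So N1* = 464/0.739 = 627, and then N2* = 263 - 0.275·627 = 90.5.

N1* ≈ 627, N2* ≈ 90.5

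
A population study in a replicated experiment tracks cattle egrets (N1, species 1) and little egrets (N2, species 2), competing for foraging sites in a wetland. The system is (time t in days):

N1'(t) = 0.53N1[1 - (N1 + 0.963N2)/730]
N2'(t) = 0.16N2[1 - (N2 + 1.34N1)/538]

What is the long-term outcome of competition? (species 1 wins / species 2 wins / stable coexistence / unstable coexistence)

species 1 excludes species 2

Compare the nullcline intercepts: K1/α12 = 730/0.963 = 758 > K2 = 538; K2/α21 = 538/1.34 = 401 < K1 = 730.
Since the inequalities point opposite ways, species 1 can invade but species 2 cannot.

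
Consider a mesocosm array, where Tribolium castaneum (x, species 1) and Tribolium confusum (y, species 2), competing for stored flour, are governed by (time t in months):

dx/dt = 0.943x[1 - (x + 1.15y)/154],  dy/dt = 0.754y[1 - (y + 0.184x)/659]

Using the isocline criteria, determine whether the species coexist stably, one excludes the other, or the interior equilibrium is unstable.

species 2 excludes species 1

Compare the nullcline intercepts: K1/α12 = 154/1.15 = 134 < K2 = 659; K2/α21 = 659/0.184 = 3580 > K1 = 154.
Since the inequalities point opposite ways, species 2 can invade but species 1 cannot.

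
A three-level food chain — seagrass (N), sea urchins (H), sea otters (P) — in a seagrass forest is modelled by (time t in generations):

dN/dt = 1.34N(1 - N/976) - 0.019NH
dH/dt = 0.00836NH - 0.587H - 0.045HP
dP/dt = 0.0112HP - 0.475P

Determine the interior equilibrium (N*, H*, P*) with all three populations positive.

From dP/dt = 0: 0.0112H* = 0.475, so H* = 42.4.
From dN/dt = 0: 1.34(1 - N*/976) = 0.019·42.4, giving N* = 976·(1 - 0.601) = 389.
From dH/dt = 0: 0.00836·389 - 0.587 = 0.045P*, so P* = 2.67/0.045 = 59.2.

N* ≈ 389, H* ≈ 42.4, P* ≈ 59.2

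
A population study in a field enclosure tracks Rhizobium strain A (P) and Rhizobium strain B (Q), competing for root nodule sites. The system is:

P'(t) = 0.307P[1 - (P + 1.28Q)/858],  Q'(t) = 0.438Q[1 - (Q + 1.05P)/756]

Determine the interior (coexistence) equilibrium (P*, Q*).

Setting both brackets to zero gives the nullclines P + 1.28Q = 858 and 1.05P + Q = 756.
Substituting Q = 756 - 1.05P into the first: P(1 - 1.28·1.05) = 858 - 1.28·756.
So P* = -110/-0.344 = 319, and then Q* = 756 - 1.05·319 = 421.

P* ≈ 319, Q* ≈ 421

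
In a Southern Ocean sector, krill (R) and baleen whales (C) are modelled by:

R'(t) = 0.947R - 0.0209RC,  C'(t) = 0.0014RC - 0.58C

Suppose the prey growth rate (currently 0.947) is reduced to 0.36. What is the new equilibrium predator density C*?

At the interior fixed point, setting dR/dt = 0 with R > 0 fixes C* = (prey growth rate)/(RC coefficient) — independent of the other coefficients.
With the change, C* = 0.36/0.0209 = 17.2; it falls from 45.3.

C* ≈ 17.2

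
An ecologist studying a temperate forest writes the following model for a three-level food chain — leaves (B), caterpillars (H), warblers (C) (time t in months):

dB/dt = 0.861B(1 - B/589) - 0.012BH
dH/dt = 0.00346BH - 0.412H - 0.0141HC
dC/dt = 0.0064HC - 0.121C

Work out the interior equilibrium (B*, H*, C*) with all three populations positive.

B* ≈ 434, H* ≈ 18.9, C* ≈ 77.2

From dC/dt = 0: 0.0064H* = 0.121, so H* = 18.9.
From dB/dt = 0: 0.861(1 - B*/589) = 0.012·18.9, giving B* = 589·(1 - 0.264) = 434.
From dH/dt = 0: 0.00346·434 - 0.412 = 0.0141C*, so C* = 1.09/0.0141 = 77.2.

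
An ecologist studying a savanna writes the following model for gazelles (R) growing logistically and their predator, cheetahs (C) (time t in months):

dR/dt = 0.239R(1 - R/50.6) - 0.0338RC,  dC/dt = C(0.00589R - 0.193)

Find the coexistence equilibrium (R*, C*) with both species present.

R* ≈ 32.8, C* ≈ 2.49

From dC/dt = 0 with C > 0: 0.00589R* = 0.193, so R* = 32.8.
Substitute into dR/dt = 0: 0.239(1 - 32.8/50.6) = 0.0338C*.
The bracket is 0.352, giving C* = 0.0842/0.0338 = 2.49.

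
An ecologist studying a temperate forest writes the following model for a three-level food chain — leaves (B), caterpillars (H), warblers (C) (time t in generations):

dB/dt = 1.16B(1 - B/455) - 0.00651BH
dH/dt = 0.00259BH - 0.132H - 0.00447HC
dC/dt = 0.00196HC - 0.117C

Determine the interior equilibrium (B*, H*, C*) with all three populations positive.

B* ≈ 303, H* ≈ 59.7, C* ≈ 146

From dC/dt = 0: 0.00196H* = 0.117, so H* = 59.7.
From dB/dt = 0: 1.16(1 - B*/455) = 0.00651·59.7, giving B* = 455·(1 - 0.335) = 303.
From dH/dt = 0: 0.00259·303 - 0.132 = 0.00447C*, so C* = 0.652/0.00447 = 146.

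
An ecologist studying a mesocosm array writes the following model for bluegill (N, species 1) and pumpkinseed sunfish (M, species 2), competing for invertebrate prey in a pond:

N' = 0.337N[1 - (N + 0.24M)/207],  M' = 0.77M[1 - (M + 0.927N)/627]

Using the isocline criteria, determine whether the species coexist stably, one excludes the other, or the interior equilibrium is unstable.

stable coexistence

Compare the nullcline intercepts: K1/α12 = 207/0.24 = 862 > K2 = 627; K2/α21 = 627/0.927 = 676 > K1 = 207.
Since both inequalities hold, each species can invade when rare, so the interior equilibrium is stable.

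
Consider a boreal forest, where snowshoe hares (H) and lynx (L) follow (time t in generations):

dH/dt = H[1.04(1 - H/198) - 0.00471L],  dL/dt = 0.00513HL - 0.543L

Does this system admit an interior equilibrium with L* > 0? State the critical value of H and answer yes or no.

The predator equation gives dL/dt > 0 only when H > 0.543/0.00513 = 106.
Without the predator, H → K = 198. Since 198 > 106, the predator can invade and persist.

Threshold H = 106; K > 106, so yes, the predator persists.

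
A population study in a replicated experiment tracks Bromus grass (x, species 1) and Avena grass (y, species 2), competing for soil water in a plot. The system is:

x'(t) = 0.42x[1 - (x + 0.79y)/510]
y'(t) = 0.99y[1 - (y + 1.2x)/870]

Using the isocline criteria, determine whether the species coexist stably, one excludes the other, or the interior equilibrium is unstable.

Compare the nullcline intercepts: K1/α12 = 510/0.79 = 646 < K2 = 870; K2/α21 = 870/1.2 = 725 > K1 = 510.
Since the inequalities point opposite ways, species 2 can invade but species 1 cannot.

species 2 excludes species 1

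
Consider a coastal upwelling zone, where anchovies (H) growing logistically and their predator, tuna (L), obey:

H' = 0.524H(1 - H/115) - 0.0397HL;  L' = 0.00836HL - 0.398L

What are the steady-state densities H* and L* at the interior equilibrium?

From dL/dt = 0 with L > 0: 0.00836H* = 0.398, so H* = 47.6.
Substitute into dH/dt = 0: 0.524(1 - 47.6/115) = 0.0397L*.
The bracket is 0.586, giving L* = 0.307/0.0397 = 7.73.

H* ≈ 47.6, L* ≈ 7.73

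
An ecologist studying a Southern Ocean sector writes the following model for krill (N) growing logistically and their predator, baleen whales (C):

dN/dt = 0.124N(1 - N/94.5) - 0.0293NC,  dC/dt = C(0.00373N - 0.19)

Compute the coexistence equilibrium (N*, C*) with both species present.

From dC/dt = 0 with C > 0: 0.00373N* = 0.19, so N* = 50.9.
Substitute into dN/dt = 0: 0.124(1 - 50.9/94.5) = 0.0293C*.
The bracket is 0.461, giving C* = 0.0572/0.0293 = 1.95.

N* ≈ 50.9, C* ≈ 1.95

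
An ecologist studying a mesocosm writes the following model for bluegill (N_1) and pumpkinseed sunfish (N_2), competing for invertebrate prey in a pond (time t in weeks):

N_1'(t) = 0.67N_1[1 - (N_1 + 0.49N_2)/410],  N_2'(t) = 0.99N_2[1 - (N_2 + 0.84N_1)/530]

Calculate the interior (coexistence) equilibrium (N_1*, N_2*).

Setting both brackets to zero gives the nullclines N_1 + 0.49N_2 = 410 and 0.84N_1 + N_2 = 530.
Substituting N_2 = 530 - 0.84N_1 into the first: N_1(1 - 0.49·0.84) = 410 - 0.49·530.
So N_1* = 150/0.588 = 255, and then N_2* = 530 - 0.84·255 = 315.

N_1* ≈ 255, N_2* ≈ 315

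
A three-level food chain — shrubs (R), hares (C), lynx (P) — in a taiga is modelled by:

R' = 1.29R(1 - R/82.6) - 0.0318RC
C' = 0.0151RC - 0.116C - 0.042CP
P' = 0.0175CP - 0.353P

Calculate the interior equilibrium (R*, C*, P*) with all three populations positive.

From dP/dt = 0: 0.0175C* = 0.353, so C* = 20.2.
From dR/dt = 0: 1.29(1 - R*/82.6) = 0.0318·20.2, giving R* = 82.6·(1 - 0.497) = 41.5.
From dC/dt = 0: 0.0151·41.5 - 0.116 = 0.042P*, so P* = 0.511/0.042 = 12.2.

R* ≈ 41.5, C* ≈ 20.2, P* ≈ 12.2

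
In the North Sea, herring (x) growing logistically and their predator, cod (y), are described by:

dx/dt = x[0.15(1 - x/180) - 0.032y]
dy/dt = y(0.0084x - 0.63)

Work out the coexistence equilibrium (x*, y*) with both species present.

x* ≈ 75, y* ≈ 2.73

From dy/dt = 0 with y > 0: 0.0084x* = 0.63, so x* = 75.
Substitute into dx/dt = 0: 0.15(1 - 75/180) = 0.032y*.
The bracket is 0.583, giving y* = 0.0875/0.032 = 2.73.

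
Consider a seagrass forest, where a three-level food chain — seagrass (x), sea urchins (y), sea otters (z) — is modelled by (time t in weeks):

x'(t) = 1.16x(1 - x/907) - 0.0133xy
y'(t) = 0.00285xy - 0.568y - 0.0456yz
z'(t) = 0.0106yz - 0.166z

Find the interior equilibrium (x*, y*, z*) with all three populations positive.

x* ≈ 744, y* ≈ 15.7, z* ≈ 34.1

From dz/dt = 0: 0.0106y* = 0.166, so y* = 15.7.
From dx/dt = 0: 1.16(1 - x*/907) = 0.0133·15.7, giving x* = 907·(1 - 0.18) = 744.
From dy/dt = 0: 0.00285·744 - 0.568 = 0.0456z*, so z* = 1.55/0.0456 = 34.1.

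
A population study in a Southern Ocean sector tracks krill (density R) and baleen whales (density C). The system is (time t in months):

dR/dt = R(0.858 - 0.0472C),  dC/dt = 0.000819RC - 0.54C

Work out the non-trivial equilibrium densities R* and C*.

Set dC/dt = 0 with C > 0: 0.000819R - 0.54 = 0, so R* = 0.54/0.000819 = 659.
Set dR/dt = 0 with R > 0: 0.858 - 0.0472C = 0, so C* = 0.858/0.0472 = 18.2.

R* ≈ 659, C* ≈ 18.2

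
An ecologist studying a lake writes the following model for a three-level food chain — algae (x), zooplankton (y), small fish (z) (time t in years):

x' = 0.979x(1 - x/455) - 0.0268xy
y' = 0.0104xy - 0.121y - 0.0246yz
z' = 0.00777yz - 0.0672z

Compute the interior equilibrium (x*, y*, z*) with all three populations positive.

x* ≈ 347, y* ≈ 8.65, z* ≈ 142

From dz/dt = 0: 0.00777y* = 0.0672, so y* = 8.65.
From dx/dt = 0: 0.979(1 - x*/455) = 0.0268·8.65, giving x* = 455·(1 - 0.237) = 347.
From dy/dt = 0: 0.0104·347 - 0.121 = 0.0246z*, so z* = 3.49/0.0246 = 142.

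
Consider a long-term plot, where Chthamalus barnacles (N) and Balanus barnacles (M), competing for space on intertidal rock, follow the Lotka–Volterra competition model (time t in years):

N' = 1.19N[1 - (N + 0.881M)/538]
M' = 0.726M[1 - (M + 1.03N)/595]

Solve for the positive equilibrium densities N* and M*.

Setting both brackets to zero gives the nullclines N + 0.881M = 538 and 1.03N + M = 595.
Substituting M = 595 - 1.03N into the first: N(1 - 0.881·1.03) = 538 - 0.881·595.
So N* = 13.8/0.0926 = 149, and then M* = 595 - 1.03·149 = 441.

N* ≈ 149, M* ≈ 441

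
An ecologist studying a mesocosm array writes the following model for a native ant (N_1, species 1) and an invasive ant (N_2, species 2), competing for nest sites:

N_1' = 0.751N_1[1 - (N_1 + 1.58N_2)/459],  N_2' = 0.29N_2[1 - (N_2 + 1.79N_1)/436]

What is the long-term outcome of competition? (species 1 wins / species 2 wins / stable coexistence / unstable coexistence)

unstable coexistence (outcome depends on initial conditions)

Compare the nullcline intercepts: K1/α12 = 459/1.58 = 291 < K2 = 436; K2/α21 = 436/1.79 = 244 < K1 = 459.
Since both are reversed, neither can invade when rare; the interior point is a saddle.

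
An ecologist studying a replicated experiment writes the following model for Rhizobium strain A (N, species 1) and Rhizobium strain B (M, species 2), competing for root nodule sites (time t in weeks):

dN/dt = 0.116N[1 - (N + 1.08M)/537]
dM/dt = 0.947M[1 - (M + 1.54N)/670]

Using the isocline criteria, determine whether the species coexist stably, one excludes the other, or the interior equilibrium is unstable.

Compare the nullcline intercepts: K1/α12 = 537/1.08 = 497 < K2 = 670; K2/α21 = 670/1.54 = 435 < K1 = 537.
Since both are reversed, neither can invade when rare; the interior point is a saddle.

unstable coexistence (outcome depends on initial conditions)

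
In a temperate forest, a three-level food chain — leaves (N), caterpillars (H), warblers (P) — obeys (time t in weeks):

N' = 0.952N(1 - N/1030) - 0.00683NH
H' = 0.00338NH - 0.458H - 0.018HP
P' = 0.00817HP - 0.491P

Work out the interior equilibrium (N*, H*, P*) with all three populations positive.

From dP/dt = 0: 0.00817H* = 0.491, so H* = 60.1.
From dN/dt = 0: 0.952(1 - N*/1030) = 0.00683·60.1, giving N* = 1030·(1 - 0.431) = 586.
From dH/dt = 0: 0.00338·586 - 0.458 = 0.018P*, so P* = 1.52/0.018 = 84.6.

N* ≈ 586, H* ≈ 60.1, P* ≈ 84.6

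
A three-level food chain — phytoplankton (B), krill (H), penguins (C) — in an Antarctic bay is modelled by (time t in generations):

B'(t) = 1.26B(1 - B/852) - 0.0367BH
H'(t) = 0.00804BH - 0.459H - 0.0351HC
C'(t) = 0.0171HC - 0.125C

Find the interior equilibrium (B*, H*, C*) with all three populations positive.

From dC/dt = 0: 0.0171H* = 0.125, so H* = 7.31.
From dB/dt = 0: 1.26(1 - B*/852) = 0.0367·7.31, giving B* = 852·(1 - 0.213) = 671.
From dH/dt = 0: 0.00804·671 - 0.459 = 0.0351C*, so C* = 4.93/0.0351 = 141.

B* ≈ 671, H* ≈ 7.31, C* ≈ 141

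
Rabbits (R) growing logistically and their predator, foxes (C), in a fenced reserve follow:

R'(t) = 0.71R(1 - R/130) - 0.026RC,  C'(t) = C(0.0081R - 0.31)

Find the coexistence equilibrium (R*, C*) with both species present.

R* ≈ 38.3, C* ≈ 19.3

From dC/dt = 0 with C > 0: 0.0081R* = 0.31, so R* = 38.3.
Substitute into dR/dt = 0: 0.71(1 - 38.3/130) = 0.026C*.
The bracket is 0.706, giving C* = 0.501/0.026 = 19.3.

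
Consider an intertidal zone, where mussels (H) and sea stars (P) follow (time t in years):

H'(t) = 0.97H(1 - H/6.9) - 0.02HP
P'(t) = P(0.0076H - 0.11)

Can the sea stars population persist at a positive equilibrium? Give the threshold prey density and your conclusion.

Threshold H = 14.5; K < 14.5, so no, the predator goes extinct.

The predator equation gives dP/dt > 0 only when H > 0.11/0.0076 = 14.5.
Without the predator, H → K = 6.9. Since 6.9 < 14.5, the predator cannot invade.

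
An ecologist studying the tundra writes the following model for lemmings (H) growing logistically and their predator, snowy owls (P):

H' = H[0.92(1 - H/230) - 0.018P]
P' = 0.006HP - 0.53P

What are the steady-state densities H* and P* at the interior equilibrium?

H* ≈ 88.3, P* ≈ 31.5

From dP/dt = 0 with P > 0: 0.006H* = 0.53, so H* = 88.3.
Substitute into dH/dt = 0: 0.92(1 - 88.3/230) = 0.018P*.
The bracket is 0.616, giving P* = 0.567/0.018 = 31.5.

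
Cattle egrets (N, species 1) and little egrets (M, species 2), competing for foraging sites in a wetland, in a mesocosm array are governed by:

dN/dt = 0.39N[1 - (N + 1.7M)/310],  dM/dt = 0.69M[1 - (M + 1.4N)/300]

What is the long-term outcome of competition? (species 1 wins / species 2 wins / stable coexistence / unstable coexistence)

Compare the nullcline intercepts: K1/α12 = 310/1.7 = 182 < K2 = 300; K2/α21 = 300/1.4 = 214 < K1 = 310.
Since both are reversed, neither can invade when rare; the interior point is a saddle.

unstable coexistence (outcome depends on initial conditions)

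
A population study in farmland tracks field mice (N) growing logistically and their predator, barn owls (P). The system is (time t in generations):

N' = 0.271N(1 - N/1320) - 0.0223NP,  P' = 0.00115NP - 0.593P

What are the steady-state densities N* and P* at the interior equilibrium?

N* ≈ 516, P* ≈ 7.41

From dP/dt = 0 with P > 0: 0.00115N* = 0.593, so N* = 516.
Substitute into dN/dt = 0: 0.271(1 - 516/1320) = 0.0223P*.
The bracket is 0.609, giving P* = 0.165/0.0223 = 7.41.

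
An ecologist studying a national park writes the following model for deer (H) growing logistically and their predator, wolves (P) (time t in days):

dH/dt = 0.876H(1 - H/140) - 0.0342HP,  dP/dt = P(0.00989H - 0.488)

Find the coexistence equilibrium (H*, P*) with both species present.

H* ≈ 49.3, P* ≈ 16.6

From dP/dt = 0 with P > 0: 0.00989H* = 0.488, so H* = 49.3.
Substitute into dH/dt = 0: 0.876(1 - 49.3/140) = 0.0342P*.
The bracket is 0.648, giving P* = 0.567/0.0342 = 16.6.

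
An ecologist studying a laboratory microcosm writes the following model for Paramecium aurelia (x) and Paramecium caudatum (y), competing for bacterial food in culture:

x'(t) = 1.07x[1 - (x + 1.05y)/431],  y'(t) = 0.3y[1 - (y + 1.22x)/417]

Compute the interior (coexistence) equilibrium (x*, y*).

x* ≈ 24.4, y* ≈ 387

Setting both brackets to zero gives the nullclines x + 1.05y = 431 and 1.22x + y = 417.
Substituting y = 417 - 1.22x into the first: x(1 - 1.05·1.22) = 431 - 1.05·417.
So x* = -6.85/-0.281 = 24.4, and then y* = 417 - 1.22·24.4 = 387.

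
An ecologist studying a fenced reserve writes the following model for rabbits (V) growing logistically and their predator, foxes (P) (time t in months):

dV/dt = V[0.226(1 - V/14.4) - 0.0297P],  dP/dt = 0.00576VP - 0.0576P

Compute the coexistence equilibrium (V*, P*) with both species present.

From dP/dt = 0 with P > 0: 0.00576V* = 0.0576, so V* = 10.
Substitute into dV/dt = 0: 0.226(1 - 10/14.4) = 0.0297P*.
The bracket is 0.306, giving P* = 0.0691/0.0297 = 2.33.

V* ≈ 10, P* ≈ 2.33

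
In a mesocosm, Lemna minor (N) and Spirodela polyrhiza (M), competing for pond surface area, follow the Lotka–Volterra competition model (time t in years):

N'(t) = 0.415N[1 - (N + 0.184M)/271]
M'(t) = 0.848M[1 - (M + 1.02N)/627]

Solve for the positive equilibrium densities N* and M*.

Setting both brackets to zero gives the nullclines N + 0.184M = 271 and 1.02N + M = 627.
Substituting M = 627 - 1.02N into the first: N(1 - 0.184·1.02) = 271 - 0.184·627.
So N* = 156/0.812 = 192, and then M* = 627 - 1.02·192 = 432.

N* ≈ 192, M* ≈ 432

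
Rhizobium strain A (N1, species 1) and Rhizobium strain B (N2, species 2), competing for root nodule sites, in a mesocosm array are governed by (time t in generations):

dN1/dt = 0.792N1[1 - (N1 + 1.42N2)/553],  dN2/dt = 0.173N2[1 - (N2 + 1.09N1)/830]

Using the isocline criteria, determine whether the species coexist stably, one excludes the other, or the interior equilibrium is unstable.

species 2 excludes species 1

Compare the nullcline intercepts: K1/α12 = 553/1.42 = 389 < K2 = 830; K2/α21 = 830/1.09 = 761 > K1 = 553.
Since the inequalities point opposite ways, species 2 can invade but species 1 cannot.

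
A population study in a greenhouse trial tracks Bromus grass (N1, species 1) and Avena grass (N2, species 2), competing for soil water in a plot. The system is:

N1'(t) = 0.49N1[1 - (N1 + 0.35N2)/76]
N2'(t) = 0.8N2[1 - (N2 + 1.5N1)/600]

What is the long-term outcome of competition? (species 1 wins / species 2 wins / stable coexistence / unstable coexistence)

Compare the nullcline intercepts: K1/α12 = 76/0.35 = 217 < K2 = 600; K2/α21 = 600/1.5 = 400 > K1 = 76.
Since the inequalities point opposite ways, species 2 can invade but species 1 cannot.

species 2 excludes species 1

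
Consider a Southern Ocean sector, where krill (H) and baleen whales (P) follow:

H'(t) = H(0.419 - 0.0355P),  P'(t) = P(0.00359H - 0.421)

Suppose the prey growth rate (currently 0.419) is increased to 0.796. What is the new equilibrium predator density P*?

At the interior fixed point, setting dH/dt = 0 with H > 0 fixes P* = (prey growth rate)/(HP coefficient) — independent of the other coefficients.
With the change, P* = 0.796/0.0355 = 22.4; it rises from 11.8.

P* ≈ 22.4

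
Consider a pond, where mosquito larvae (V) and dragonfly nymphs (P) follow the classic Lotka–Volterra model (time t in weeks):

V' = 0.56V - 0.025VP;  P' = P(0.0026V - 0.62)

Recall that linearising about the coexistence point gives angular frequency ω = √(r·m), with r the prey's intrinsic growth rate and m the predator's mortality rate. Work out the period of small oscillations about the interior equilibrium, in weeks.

Here r = 0.56 and m = 0.62, so r·m = 0.347.
ω = √0.347 = 0.589 per week, hence T = 2π/ω ≈ 10.7 weeks.

T ≈ 10.7 weeks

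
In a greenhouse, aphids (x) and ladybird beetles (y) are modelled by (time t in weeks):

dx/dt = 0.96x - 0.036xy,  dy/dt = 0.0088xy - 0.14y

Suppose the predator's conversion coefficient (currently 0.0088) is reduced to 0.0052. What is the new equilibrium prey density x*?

x* ≈ 26.9

At the interior fixed point, setting dy/dt = 0 with y > 0 fixes x* = (predator death rate)/(xy coefficient) — independent of the other coefficients.
With the change, x* = 0.14/0.0052 = 26.9; it rises from 15.9.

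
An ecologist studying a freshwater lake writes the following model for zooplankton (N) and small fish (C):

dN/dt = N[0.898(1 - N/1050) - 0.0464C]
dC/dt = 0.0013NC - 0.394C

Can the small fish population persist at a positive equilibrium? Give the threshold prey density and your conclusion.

Threshold N = 303; K > 303, so yes, the predator persists.

The predator equation gives dC/dt > 0 only when N > 0.394/0.0013 = 303.
Without the predator, N → K = 1050. Since 1050 > 303, the predator can invade and persist.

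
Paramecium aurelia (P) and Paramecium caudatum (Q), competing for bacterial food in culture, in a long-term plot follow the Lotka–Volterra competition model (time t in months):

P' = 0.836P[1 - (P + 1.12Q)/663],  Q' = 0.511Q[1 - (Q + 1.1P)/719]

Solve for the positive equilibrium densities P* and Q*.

Setting both brackets to zero gives the nullclines P + 1.12Q = 663 and 1.1P + Q = 719.
Substituting Q = 719 - 1.1P into the first: P(1 - 1.12·1.1) = 663 - 1.12·719.
So P* = -142/-0.232 = 613, and then Q* = 719 - 1.1·613 = 44.4.

P* ≈ 613, Q* ≈ 44.4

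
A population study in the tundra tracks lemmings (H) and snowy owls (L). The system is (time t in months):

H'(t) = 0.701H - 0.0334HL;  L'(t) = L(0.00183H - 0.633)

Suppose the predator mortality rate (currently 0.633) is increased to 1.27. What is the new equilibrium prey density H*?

At the interior fixed point, setting dL/dt = 0 with L > 0 fixes H* = (predator death rate)/(HL coefficient) — independent of the other coefficients.
With the change, H* = 1.27/0.00183 = 694; it rises from 346.

H* ≈ 694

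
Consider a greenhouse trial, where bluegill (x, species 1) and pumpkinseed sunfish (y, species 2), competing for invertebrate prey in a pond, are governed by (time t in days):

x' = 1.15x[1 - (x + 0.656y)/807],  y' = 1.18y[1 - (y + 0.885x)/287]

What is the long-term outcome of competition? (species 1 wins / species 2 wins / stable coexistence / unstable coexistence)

species 1 excludes species 2

Compare the nullcline intercepts: K1/α12 = 807/0.656 = 1230 > K2 = 287; K2/α21 = 287/0.885 = 324 < K1 = 807.
Since the inequalities point opposite ways, species 1 can invade but species 2 cannot.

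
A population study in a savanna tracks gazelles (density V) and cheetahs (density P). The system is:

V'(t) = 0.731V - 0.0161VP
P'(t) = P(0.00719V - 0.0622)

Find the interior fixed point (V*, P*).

Set dP/dt = 0 with P > 0: 0.00719V - 0.0622 = 0, so V* = 0.0622/0.00719 = 8.65.
Set dV/dt = 0 with V > 0: 0.731 - 0.0161P = 0, so P* = 0.731/0.0161 = 45.4.

V* ≈ 8.65, P* ≈ 45.4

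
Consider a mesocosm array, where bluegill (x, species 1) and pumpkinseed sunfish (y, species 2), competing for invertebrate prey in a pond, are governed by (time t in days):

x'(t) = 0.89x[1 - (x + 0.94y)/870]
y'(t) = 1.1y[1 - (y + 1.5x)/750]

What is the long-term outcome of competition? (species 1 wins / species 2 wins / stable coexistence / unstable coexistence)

species 1 excludes species 2

Compare the nullcline intercepts: K1/α12 = 870/0.94 = 926 > K2 = 750; K2/α21 = 750/1.5 = 500 < K1 = 870.
Since the inequalities point opposite ways, species 1 can invade but species 2 cannot.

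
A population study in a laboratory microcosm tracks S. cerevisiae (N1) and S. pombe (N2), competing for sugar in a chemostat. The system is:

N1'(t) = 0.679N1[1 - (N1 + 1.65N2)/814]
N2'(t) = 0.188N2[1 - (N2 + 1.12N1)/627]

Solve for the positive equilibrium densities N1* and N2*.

Setting both brackets to zero gives the nullclines N1 + 1.65N2 = 814 and 1.12N1 + N2 = 627.
Substituting N2 = 627 - 1.12N1 into the first: N1(1 - 1.65·1.12) = 814 - 1.65·627.
So N1* = -221/-0.848 = 260, and then N2* = 627 - 1.12·260 = 336.

N1* ≈ 260, N2* ≈ 336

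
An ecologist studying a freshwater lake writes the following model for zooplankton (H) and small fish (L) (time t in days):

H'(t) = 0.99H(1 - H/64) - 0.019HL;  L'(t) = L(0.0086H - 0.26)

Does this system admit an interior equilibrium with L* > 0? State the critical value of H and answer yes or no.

Threshold H = 30.2; K > 30.2, so yes, the predator persists.

The predator equation gives dL/dt > 0 only when H > 0.26/0.0086 = 30.2.
Without the predator, H → K = 64. Since 64 > 30.2, the predator can invade and persist.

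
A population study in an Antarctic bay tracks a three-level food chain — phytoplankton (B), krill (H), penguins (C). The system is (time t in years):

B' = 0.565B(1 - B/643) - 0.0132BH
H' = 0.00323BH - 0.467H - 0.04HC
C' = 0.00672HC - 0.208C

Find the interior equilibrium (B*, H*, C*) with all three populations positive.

B* ≈ 178, H* ≈ 31, C* ≈ 2.7

From dC/dt = 0: 0.00672H* = 0.208, so H* = 31.
From dB/dt = 0: 0.565(1 - B*/643) = 0.0132·31, giving B* = 643·(1 - 0.723) = 178.
From dH/dt = 0: 0.00323·178 - 0.467 = 0.04C*, so C* = 0.108/0.04 = 2.7.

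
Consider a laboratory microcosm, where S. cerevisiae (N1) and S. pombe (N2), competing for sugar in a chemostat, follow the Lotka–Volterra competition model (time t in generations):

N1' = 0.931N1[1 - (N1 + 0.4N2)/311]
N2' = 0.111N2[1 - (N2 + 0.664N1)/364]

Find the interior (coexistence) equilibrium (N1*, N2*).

N1* ≈ 225, N2* ≈ 214

Setting both brackets to zero gives the nullclines N1 + 0.4N2 = 311 and 0.664N1 + N2 = 364.
Substituting N2 = 364 - 0.664N1 into the first: N1(1 - 0.4·0.664) = 311 - 0.4·364.
So N1* = 165/0.734 = 225, and then N2* = 364 - 0.664·225 = 214.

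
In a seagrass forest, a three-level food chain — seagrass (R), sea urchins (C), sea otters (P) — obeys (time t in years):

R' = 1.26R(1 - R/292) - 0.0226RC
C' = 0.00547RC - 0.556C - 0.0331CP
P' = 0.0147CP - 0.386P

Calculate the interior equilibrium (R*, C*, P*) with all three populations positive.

From dP/dt = 0: 0.0147C* = 0.386, so C* = 26.3.
From dR/dt = 0: 1.26(1 - R*/292) = 0.0226·26.3, giving R* = 292·(1 - 0.471) = 154.
From dC/dt = 0: 0.00547·154 - 0.556 = 0.0331P*, so P* = 0.289/0.0331 = 8.73.

R* ≈ 154, C* ≈ 26.3, P* ≈ 8.73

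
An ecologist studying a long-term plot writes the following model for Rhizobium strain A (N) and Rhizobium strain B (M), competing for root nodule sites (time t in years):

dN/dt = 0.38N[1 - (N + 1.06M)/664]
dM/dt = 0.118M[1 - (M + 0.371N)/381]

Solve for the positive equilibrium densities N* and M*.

Setting both brackets to zero gives the nullclines N + 1.06M = 664 and 0.371N + M = 381.
Substituting M = 381 - 0.371N into the first: N(1 - 1.06·0.371) = 664 - 1.06·381.
So N* = 260/0.607 = 429, and then M* = 381 - 0.371·429 = 222.

N* ≈ 429, M* ≈ 222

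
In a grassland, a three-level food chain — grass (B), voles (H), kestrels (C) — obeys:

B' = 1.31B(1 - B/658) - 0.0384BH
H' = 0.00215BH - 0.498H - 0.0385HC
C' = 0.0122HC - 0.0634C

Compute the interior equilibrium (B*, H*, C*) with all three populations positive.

B* ≈ 558, H* ≈ 5.2, C* ≈ 18.2

From dC/dt = 0: 0.0122H* = 0.0634, so H* = 5.2.
From dB/dt = 0: 1.31(1 - B*/658) = 0.0384·5.2, giving B* = 658·(1 - 0.152) = 558.
From dH/dt = 0: 0.00215·558 - 0.498 = 0.0385C*, so C* = 0.701/0.0385 = 18.2.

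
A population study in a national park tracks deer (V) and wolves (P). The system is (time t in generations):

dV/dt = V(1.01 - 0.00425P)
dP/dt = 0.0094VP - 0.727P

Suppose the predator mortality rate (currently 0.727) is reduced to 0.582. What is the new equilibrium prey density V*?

At the interior fixed point, setting dP/dt = 0 with P > 0 fixes V* = (predator death rate)/(VP coefficient) — independent of the other coefficients.
With the change, V* = 0.582/0.0094 = 61.9; it falls from 77.3.

V* ≈ 61.9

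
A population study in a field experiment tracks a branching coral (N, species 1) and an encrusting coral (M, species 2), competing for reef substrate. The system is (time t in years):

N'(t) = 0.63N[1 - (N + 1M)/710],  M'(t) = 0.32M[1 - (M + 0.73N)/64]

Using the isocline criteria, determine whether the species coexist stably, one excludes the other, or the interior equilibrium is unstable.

species 1 excludes species 2

Compare the nullcline intercepts: K1/α12 = 710/1 = 710 > K2 = 64; K2/α21 = 64/0.73 = 87.7 < K1 = 710.
Since the inequalities point opposite ways, species 1 can invade but species 2 cannot.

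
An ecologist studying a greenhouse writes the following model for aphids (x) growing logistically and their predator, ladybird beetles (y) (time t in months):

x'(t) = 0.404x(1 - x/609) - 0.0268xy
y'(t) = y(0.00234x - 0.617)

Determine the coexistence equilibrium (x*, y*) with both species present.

x* ≈ 264, y* ≈ 8.55

From dy/dt = 0 with y > 0: 0.00234x* = 0.617, so x* = 264.
Substitute into dx/dt = 0: 0.404(1 - 264/609) = 0.0268y*.
The bracket is 0.567, giving y* = 0.229/0.0268 = 8.55.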